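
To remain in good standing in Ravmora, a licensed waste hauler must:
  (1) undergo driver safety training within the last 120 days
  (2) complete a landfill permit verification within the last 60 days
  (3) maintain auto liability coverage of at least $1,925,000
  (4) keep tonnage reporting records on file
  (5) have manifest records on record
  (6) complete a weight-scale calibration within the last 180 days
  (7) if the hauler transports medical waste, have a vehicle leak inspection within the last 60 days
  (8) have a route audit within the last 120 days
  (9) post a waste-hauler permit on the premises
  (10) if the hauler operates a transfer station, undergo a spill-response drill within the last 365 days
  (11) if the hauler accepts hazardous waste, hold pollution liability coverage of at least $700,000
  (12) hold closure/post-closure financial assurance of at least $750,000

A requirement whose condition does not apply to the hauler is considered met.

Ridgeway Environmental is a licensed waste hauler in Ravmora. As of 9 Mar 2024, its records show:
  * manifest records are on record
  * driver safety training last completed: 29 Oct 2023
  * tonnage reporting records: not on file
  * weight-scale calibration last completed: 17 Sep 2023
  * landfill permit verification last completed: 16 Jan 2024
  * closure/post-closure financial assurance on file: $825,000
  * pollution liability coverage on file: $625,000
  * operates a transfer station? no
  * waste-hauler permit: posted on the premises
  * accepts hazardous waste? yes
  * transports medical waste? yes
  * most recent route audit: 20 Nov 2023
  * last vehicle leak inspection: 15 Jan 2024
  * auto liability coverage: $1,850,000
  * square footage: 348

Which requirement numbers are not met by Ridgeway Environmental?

1, 3, 4, 11

1. driver safety training 132 days ago vs limit 120 → not met
2. landfill permit verification 53 days ago vs limit 60 → met
3. auto liability coverage $1,850,000 < $1,925,000 → not met
4. tonnage reporting records absent → not met
5. manifest records present → met
6. weight-scale calibration 174 days ago vs limit 180 → met
7. condition 'transports medical waste' holds; vehicle leak inspection 54 days ago vs limit 60 → met
8. route audit 110 days ago vs limit 120 → met
9. waste-hauler permit present → met
10. condition 'operates a transfer station' does not hold → requirement n/a → met
11. condition 'accepts hazardous waste' holds; pollution liability coverage $625,000 < $700,000 → not met
12. closure/post-closure financial assurance $825,000 ≥ $750,000 → met
Not met: 1, 3, 4, 11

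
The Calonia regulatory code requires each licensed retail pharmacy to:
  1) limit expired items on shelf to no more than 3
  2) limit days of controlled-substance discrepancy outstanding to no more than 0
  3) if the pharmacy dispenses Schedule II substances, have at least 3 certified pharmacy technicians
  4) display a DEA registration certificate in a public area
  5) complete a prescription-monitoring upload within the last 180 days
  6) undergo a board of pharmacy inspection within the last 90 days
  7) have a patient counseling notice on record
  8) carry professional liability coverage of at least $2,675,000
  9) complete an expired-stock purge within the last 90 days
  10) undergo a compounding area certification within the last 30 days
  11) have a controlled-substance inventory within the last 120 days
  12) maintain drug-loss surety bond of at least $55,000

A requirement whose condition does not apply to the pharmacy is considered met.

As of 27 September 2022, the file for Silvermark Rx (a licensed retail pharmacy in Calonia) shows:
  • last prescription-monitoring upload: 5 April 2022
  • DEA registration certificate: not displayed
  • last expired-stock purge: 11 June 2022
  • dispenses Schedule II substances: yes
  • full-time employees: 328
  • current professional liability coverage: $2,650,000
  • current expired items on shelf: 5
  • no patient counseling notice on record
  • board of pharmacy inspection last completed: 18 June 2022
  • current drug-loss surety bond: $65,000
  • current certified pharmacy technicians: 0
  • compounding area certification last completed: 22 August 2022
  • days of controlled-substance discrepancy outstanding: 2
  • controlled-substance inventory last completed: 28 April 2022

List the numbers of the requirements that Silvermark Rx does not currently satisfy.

1, 2, 3, 4, 6, 7, 8, 9, 10, 11

1. expired items on shelf 5 > 3 → not met
2. days of controlled-substance discrepancy outstanding 2 > 0 → not met
3. condition 'dispenses Schedule II substances' holds; certified pharmacy technicians 0 < 3 → not met
4. DEA registration certificate absent → not met
5. prescription-monitoring upload 175 days ago vs limit 180 → met
6. board of pharmacy inspection 101 days ago vs limit 90 → not met
7. patient counseling notice absent → not met
8. professional liability coverage $2,650,000 < $2,675,000 → not met
9. expired-stock purge 108 days ago vs limit 90 → not met
10. compounding area certification 36 days ago vs limit 30 → not met
11. controlled-substance inventory 152 days ago vs limit 120 → not met
12. drug-loss surety bond $65,000 ≥ $55,000 → met
Not met: 1, 2, 3, 4, 6, 7, 8, 9, 10, 11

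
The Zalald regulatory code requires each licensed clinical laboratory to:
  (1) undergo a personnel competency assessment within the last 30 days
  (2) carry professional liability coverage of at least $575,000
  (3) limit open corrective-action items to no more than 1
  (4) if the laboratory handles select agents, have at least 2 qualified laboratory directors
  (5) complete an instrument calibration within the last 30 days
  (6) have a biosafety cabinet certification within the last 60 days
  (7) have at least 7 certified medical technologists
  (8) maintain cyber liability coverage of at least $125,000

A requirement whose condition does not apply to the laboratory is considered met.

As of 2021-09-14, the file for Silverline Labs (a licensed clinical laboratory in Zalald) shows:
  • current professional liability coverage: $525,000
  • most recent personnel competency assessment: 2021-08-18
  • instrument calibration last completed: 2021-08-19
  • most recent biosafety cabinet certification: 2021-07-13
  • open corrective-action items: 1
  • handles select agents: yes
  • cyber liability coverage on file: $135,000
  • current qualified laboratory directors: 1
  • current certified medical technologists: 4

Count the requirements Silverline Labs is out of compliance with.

1. personnel competency assessment 27 days ago vs limit 30 → met
2. professional liability coverage $525,000 < $575,000 → not met
3. open corrective-action items 1 ≤ 1 → met
4. condition 'handles select agents' holds; qualified laboratory directors 1 < 2 → not met
5. instrument calibration 26 days ago vs limit 30 → met
6. biosafety cabinet certification 63 days ago vs limit 60 → not met
7. certified medical technologists 4 < 7 → not met
8. cyber liability coverage $135,000 ≥ $125,000 → met
Not met: 4 of 8

4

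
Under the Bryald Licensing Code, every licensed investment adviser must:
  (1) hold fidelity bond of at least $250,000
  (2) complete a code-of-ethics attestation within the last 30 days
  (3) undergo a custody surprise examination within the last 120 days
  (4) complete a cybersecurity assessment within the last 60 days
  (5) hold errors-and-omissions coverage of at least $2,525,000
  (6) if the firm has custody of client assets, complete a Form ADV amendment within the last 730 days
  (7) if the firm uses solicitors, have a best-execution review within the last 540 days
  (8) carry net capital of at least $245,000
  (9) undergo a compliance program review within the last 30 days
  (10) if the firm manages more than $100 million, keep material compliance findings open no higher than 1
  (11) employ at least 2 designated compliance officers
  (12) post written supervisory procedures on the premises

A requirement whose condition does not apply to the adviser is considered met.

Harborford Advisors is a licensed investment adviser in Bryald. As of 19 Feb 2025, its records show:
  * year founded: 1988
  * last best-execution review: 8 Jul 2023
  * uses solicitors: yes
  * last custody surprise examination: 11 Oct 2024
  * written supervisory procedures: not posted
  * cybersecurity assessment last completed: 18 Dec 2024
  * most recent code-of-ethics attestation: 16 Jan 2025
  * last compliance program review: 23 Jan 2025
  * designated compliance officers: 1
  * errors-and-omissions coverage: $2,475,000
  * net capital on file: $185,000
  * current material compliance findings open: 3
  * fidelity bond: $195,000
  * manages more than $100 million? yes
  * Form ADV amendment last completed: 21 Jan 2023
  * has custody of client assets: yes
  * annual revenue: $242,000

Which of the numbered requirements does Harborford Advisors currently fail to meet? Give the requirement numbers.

1. fidelity bond $195,000 < $250,000 → not met
2. code-of-ethics attestation 34 days ago vs limit 30 → not met
3. custody surprise examination 131 days ago vs limit 120 → not met
4. cybersecurity assessment 63 days ago vs limit 60 → not met
5. errors-and-omissions coverage $2,475,000 < $2,525,000 → not met
6. condition 'has custody of client assets' holds; Form ADV amendment 760 days ago vs limit 730 → not met
7. condition 'uses solicitors' holds; best-execution review 592 days ago vs limit 540 → not met
8. net capital $185,000 < $245,000 → not met
9. compliance program review 27 days ago vs limit 30 → met
10. condition 'manages more than $100 million' holds; material compliance findings open 3 > 1 → not met
11. designated compliance officers 1 < 2 → not met
12. written supervisory procedures absent → not met
Not met: 1, 2, 3, 4, 5, 6, 7, 8, 10, 11, 12

1, 2, 3, 4, 5, 6, 7, 8, 10, 11, 12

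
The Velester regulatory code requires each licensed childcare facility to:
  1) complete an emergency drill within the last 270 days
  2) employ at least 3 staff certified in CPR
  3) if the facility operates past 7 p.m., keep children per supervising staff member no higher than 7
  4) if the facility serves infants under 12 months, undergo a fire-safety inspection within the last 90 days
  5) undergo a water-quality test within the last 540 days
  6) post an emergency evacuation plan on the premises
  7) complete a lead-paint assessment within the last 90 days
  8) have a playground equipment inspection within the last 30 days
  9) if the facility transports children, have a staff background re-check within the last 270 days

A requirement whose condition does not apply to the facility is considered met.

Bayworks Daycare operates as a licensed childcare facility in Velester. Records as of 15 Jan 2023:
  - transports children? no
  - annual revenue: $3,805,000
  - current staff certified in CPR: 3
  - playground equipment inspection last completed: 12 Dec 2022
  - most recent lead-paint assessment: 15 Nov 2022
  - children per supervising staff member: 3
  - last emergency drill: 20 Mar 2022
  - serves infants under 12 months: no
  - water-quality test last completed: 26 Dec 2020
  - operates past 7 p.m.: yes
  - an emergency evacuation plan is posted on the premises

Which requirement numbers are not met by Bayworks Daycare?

1. emergency drill 301 days ago vs limit 270 → not met
2. staff certified in CPR 3 ≥ 3 → met
3. condition 'operates past 7 p.m.' holds; children per supervising staff member 3 ≤ 7 → met
4. condition 'serves infants under 12 months' does not hold → requirement n/a → met
5. water-quality test 750 days ago vs limit 540 → not met
6. emergency evacuation plan present → met
7. lead-paint assessment 61 days ago vs limit 90 → met
8. playground equipment inspection 34 days ago vs limit 30 → not met
9. condition 'transports children' does not hold → requirement n/a → met
Not met: 1, 5, 8

1, 5, 8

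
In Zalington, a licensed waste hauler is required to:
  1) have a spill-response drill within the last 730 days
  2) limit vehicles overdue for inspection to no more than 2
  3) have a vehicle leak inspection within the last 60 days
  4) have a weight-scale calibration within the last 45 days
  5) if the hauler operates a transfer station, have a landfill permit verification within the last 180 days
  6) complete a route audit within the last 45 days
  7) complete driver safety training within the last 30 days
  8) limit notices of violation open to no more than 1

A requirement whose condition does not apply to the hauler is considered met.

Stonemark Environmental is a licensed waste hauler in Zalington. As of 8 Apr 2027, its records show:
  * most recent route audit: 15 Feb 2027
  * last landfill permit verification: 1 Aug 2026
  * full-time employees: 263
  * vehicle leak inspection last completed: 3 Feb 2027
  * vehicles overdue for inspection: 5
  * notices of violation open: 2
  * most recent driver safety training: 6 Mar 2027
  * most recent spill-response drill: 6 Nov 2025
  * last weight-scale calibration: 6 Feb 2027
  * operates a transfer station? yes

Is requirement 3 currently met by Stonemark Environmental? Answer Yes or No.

3. vehicle leak inspection 64 days ago vs limit 60 → not met

No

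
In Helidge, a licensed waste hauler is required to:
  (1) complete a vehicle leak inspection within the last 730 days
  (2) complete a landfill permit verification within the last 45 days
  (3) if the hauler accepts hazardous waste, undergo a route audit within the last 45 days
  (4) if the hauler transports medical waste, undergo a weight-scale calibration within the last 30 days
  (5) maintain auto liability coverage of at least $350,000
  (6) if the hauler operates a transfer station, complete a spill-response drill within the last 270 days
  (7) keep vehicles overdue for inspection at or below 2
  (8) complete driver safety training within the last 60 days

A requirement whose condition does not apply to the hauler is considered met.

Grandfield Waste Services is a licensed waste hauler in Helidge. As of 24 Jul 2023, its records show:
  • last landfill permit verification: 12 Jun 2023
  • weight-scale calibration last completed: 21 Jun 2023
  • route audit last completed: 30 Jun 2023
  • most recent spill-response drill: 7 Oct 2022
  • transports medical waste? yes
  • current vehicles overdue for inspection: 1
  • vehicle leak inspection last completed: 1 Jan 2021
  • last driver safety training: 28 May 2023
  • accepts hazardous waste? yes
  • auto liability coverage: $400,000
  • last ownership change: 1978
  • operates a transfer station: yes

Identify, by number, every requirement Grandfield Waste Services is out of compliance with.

1. vehicle leak inspection 934 days ago vs limit 730 → not met
2. landfill permit verification 42 days ago vs limit 45 → met
3. condition 'accepts hazardous waste' holds; route audit 24 days ago vs limit 45 → met
4. condition 'transports medical waste' holds; weight-scale calibration 33 days ago vs limit 30 → not met
5. auto liability coverage $400,000 ≥ $350,000 → met
6. condition 'operates a transfer station' holds; spill-response drill 290 days ago vs limit 270 → not met
7. vehicles overdue for inspection 1 ≤ 2 → met
8. driver safety training 57 days ago vs limit 60 → met
Not met: 1, 4, 6

1, 4, 6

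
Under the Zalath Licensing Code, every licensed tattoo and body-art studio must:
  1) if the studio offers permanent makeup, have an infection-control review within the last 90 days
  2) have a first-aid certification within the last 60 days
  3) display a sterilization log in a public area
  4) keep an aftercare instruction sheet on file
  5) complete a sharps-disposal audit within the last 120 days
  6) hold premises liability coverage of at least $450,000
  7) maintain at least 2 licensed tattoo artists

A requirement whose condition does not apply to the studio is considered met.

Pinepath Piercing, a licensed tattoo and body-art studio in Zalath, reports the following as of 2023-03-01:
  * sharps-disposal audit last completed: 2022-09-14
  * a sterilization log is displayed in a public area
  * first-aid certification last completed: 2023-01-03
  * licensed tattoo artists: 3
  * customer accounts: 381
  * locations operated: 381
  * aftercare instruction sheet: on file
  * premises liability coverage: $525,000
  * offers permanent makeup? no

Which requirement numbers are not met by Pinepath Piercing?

5

1. condition 'offers permanent makeup' does not hold → requirement n/a → met
2. first-aid certification 57 days ago vs limit 60 → met
3. sterilization log present → met
4. aftercare instruction sheet present → met
5. sharps-disposal audit 168 days ago vs limit 120 → not met
6. premises liability coverage $525,000 ≥ $450,000 → met
7. licensed tattoo artists 3 ≥ 2 → met
Not met: 5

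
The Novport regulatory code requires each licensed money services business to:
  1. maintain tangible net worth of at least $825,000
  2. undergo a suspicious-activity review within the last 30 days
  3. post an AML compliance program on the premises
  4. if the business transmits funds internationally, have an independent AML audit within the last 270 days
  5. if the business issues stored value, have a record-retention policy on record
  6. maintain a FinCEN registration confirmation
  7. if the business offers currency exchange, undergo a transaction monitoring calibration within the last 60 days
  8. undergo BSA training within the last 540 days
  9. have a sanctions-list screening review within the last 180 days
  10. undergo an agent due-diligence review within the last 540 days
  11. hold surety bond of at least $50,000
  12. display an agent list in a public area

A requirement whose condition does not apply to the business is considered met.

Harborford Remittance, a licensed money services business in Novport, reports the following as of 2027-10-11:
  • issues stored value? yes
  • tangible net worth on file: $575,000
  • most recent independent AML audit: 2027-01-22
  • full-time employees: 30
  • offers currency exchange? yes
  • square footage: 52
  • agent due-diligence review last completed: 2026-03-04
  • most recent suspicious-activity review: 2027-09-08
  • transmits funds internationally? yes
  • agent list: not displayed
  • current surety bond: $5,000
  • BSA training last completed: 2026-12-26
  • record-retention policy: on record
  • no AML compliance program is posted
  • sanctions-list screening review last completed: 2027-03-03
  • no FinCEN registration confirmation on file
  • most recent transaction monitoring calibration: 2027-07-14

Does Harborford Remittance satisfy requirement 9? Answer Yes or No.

9. sanctions-list screening review 222 days ago vs limit 180 → not met

No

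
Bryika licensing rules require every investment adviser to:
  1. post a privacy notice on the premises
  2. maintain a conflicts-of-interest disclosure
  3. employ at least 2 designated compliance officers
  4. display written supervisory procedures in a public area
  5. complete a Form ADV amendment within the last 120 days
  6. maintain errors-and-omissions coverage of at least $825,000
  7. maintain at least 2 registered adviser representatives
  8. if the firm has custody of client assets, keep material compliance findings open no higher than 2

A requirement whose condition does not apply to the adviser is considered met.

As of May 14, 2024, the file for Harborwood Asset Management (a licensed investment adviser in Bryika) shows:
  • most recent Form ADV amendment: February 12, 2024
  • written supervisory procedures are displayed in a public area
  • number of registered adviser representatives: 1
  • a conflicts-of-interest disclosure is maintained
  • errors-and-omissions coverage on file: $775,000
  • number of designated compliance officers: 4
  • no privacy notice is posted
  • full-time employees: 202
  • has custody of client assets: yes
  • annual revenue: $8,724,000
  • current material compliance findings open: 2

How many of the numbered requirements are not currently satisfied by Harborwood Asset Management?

3

1. privacy notice absent → not met
2. conflicts-of-interest disclosure present → met
3. designated compliance officers 4 ≥ 2 → met
4. written supervisory procedures present → met
5. Form ADV amendment 92 days ago vs limit 120 → met
6. errors-and-omissions coverage $775,000 < $825,000 → not met
7. registered adviser representatives 1 < 2 → not met
8. condition 'has custody of client assets' holds; material compliance findings open 2 ≤ 2 → met
Not met: 3 of 8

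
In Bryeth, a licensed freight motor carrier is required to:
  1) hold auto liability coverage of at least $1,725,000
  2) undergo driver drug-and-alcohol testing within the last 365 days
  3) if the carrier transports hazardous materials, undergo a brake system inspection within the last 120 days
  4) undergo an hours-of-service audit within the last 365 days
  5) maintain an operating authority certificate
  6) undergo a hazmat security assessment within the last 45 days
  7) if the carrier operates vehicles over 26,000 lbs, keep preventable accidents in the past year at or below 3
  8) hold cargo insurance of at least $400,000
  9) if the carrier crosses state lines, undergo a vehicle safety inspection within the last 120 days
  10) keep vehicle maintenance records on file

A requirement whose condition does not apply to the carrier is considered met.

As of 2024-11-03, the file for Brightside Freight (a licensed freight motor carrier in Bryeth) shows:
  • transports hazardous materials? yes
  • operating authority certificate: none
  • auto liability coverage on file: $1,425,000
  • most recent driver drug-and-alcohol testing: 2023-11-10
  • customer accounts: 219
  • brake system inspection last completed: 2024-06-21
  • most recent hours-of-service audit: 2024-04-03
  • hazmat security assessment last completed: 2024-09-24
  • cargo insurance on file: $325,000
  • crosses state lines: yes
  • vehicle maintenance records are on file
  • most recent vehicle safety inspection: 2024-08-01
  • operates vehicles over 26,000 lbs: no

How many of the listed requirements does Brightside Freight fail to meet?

1. auto liability coverage $1,425,000 < $1,725,000 → not met
2. driver drug-and-alcohol testing 359 days ago vs limit 365 → met
3. condition 'transports hazardous materials' holds; brake system inspection 135 days ago vs limit 120 → not met
4. hours-of-service audit 214 days ago vs limit 365 → met
5. operating authority certificate absent → not met
6. hazmat security assessment 40 days ago vs limit 45 → met
7. condition 'operates vehicles over 26,000 lbs' does not hold → requirement n/a → met
8. cargo insurance $325,000 < $400,000 → not met
9. condition 'crosses state lines' holds; vehicle safety inspection 94 days ago vs limit 120 → met
10. vehicle maintenance records present → met
Not met: 4 of 10

4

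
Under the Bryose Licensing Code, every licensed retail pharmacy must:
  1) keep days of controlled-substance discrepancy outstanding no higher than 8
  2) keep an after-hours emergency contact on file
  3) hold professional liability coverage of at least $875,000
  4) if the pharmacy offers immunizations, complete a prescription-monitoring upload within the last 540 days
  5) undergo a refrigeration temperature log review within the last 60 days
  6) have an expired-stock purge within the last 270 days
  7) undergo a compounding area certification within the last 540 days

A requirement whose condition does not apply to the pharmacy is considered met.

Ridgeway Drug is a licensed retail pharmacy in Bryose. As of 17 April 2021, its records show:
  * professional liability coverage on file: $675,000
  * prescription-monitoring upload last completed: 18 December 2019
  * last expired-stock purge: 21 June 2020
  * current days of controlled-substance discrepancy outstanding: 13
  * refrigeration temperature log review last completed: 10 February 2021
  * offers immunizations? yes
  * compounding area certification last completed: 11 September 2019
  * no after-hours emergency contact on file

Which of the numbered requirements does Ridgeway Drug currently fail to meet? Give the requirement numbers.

1. days of controlled-substance discrepancy outstanding 13 > 8 → not met
2. after-hours emergency contact absent → not met
3. professional liability coverage $675,000 < $875,000 → not met
4. condition 'offers immunizations' holds; prescription-monitoring upload 486 days ago vs limit 540 → met
5. refrigeration temperature log review 66 days ago vs limit 60 → not met
6. expired-stock purge 300 days ago vs limit 270 → not met
7. compounding area certification 584 days ago vs limit 540 → not met
Not met: 1, 2, 3, 5, 6, 7

1, 2, 3, 5, 6, 7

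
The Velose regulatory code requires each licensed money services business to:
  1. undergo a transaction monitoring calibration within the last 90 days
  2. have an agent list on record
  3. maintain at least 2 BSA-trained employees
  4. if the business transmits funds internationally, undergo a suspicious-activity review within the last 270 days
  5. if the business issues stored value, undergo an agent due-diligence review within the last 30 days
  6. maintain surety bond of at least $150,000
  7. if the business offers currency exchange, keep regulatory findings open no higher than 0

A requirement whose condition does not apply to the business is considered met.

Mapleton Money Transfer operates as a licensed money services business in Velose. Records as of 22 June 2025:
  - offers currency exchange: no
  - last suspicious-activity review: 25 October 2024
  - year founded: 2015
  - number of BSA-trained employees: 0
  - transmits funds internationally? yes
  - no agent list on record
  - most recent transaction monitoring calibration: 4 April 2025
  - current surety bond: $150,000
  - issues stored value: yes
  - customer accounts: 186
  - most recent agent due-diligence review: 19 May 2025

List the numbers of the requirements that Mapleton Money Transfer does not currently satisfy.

1. transaction monitoring calibration 79 days ago vs limit 90 → met
2. agent list absent → not met
3. BSA-trained employees 0 < 2 → not met
4. condition 'transmits funds internationally' holds; suspicious-activity review 240 days ago vs limit 270 → met
5. condition 'issues stored value' holds; agent due-diligence review 34 days ago vs limit 30 → not met
6. surety bond $150,000 ≥ $150,000 → met
7. condition 'offers currency exchange' does not hold → requirement n/a → met
Not met: 2, 3, 5

2, 3, 5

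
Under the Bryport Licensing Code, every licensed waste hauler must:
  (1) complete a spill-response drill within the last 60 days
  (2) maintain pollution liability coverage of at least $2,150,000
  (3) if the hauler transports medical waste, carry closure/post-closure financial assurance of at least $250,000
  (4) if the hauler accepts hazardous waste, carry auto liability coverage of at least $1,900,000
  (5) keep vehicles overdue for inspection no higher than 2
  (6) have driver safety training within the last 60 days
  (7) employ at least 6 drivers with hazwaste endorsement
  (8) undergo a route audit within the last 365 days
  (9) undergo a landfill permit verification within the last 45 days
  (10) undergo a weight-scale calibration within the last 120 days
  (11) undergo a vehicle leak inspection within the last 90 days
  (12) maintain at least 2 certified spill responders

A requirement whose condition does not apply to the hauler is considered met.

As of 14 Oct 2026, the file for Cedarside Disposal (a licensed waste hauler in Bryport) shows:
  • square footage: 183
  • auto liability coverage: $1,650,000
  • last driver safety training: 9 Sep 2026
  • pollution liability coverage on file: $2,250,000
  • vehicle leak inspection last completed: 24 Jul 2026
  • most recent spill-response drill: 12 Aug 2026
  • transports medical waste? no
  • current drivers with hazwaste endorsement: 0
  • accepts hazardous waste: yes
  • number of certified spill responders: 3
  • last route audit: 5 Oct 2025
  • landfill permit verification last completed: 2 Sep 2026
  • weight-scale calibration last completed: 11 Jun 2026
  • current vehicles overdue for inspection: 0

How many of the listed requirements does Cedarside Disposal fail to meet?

1. spill-response drill 63 days ago vs limit 60 → not met
2. pollution liability coverage $2,250,000 ≥ $2,150,000 → met
3. condition 'transports medical waste' does not hold → requirement n/a → met
4. condition 'accepts hazardous waste' holds; auto liability coverage $1,650,000 < $1,900,000 → not met
5. vehicles overdue for inspection 0 ≤ 2 → met
6. driver safety training 35 days ago vs limit 60 → met
7. drivers with hazwaste endorsement 0 < 6 → not met
8. route audit 374 days ago vs limit 365 → not met
9. landfill permit verification 42 days ago vs limit 45 → met
10. weight-scale calibration 125 days ago vs limit 120 → not met
11. vehicle leak inspection 82 days ago vs limit 90 → met
12. certified spill responders 3 ≥ 2 → met
Not met: 5 of 12

5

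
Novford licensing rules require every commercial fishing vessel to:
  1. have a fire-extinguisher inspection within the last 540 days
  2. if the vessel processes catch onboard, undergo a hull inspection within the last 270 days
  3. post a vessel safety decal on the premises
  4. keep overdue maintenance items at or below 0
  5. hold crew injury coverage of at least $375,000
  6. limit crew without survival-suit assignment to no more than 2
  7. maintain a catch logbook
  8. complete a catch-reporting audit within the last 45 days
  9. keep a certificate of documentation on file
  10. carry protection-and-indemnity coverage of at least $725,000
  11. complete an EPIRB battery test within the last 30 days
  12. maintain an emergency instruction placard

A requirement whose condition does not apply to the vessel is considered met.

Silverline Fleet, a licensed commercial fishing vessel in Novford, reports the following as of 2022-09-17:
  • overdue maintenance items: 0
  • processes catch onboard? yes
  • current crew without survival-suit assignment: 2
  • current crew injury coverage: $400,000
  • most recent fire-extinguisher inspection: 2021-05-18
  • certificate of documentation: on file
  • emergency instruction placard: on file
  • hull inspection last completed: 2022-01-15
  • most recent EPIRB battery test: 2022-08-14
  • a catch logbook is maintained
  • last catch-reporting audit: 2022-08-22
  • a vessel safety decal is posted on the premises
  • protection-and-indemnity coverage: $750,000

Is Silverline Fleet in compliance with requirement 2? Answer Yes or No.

2. condition 'processes catch onboard' holds; hull inspection 245 days ago vs limit 270 → met

Yes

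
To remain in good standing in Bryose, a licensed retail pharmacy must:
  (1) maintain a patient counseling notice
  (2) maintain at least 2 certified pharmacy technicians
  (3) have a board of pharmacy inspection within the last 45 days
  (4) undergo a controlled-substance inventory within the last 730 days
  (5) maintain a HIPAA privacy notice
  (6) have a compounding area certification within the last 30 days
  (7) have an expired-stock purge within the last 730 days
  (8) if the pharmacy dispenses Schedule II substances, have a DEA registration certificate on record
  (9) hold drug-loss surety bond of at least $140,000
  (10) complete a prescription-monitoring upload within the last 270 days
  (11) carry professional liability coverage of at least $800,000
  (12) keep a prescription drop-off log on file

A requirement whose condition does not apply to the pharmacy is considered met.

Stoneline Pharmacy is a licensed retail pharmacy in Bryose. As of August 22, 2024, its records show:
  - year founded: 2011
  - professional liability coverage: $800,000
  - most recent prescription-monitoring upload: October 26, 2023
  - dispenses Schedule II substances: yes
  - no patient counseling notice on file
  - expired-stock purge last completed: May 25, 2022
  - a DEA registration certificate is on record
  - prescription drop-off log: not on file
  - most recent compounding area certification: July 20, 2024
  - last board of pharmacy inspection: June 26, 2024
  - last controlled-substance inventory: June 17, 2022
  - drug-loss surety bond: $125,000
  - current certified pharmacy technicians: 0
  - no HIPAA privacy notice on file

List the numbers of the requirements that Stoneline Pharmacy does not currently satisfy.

1. patient counseling notice absent → not met
2. certified pharmacy technicians 0 < 2 → not met
3. board of pharmacy inspection 57 days ago vs limit 45 → not met
4. controlled-substance inventory 797 days ago vs limit 730 → not met
5. HIPAA privacy notice absent → not met
6. compounding area certification 33 days ago vs limit 30 → not met
7. expired-stock purge 820 days ago vs limit 730 → not met
8. condition 'dispenses Schedule II substances' holds; DEA registration certificate present → met
9. drug-loss surety bond $125,000 < $140,000 → not met
10. prescription-monitoring upload 301 days ago vs limit 270 → not met
11. professional liability coverage $800,000 ≥ $800,000 → met
12. prescription drop-off log absent → not met
Not met: 1, 2, 3, 4, 5, 6, 7, 9, 10, 12

1, 2, 3, 4, 5, 6, 7, 9, 10, 12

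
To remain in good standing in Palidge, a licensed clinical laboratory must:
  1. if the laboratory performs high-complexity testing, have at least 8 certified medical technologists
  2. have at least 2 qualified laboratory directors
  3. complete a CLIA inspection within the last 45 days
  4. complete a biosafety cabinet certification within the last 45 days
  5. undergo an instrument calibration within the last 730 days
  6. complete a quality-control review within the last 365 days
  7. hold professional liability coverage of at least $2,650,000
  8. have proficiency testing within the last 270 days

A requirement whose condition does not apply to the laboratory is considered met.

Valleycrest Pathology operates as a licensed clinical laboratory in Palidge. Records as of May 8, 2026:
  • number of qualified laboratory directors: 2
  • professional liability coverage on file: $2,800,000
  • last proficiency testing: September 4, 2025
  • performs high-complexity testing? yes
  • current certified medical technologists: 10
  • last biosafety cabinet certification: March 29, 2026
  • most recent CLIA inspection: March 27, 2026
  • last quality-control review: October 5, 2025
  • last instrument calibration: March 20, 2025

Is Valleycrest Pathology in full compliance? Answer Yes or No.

Yes

1. condition 'performs high-complexity testing' holds; certified medical technologists 10 ≥ 8 → met
2. qualified laboratory directors 2 ≥ 2 → met
3. CLIA inspection 42 days ago vs limit 45 → met
4. biosafety cabinet certification 40 days ago vs limit 45 → met
5. instrument calibration 414 days ago vs limit 730 → met
6. quality-control review 215 days ago vs limit 365 → met
7. professional liability coverage $2,800,000 ≥ $2,650,000 → met
8. proficiency testing 246 days ago vs limit 270 → met
All met.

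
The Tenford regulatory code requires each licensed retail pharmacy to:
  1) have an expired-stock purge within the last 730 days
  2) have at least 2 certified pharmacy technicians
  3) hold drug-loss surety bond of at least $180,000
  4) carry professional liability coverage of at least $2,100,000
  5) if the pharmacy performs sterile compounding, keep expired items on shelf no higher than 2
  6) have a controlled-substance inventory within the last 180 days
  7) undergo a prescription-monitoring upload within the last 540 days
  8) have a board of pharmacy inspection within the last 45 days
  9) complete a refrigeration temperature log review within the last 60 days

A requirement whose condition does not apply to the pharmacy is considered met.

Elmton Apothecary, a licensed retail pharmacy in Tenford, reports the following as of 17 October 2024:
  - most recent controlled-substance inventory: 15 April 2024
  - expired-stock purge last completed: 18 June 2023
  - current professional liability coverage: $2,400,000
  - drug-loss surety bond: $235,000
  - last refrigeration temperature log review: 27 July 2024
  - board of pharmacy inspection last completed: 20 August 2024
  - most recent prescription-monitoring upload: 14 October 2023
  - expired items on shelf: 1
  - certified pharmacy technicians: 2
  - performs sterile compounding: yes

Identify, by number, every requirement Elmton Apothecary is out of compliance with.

1. expired-stock purge 487 days ago vs limit 730 → met
2. certified pharmacy technicians 2 ≥ 2 → met
3. drug-loss surety bond $235,000 ≥ $180,000 → met
4. professional liability coverage $2,400,000 ≥ $2,100,000 → met
5. condition 'performs sterile compounding' holds; expired items on shelf 1 ≤ 2 → met
6. controlled-substance inventory 185 days ago vs limit 180 → not met
7. prescription-monitoring upload 369 days ago vs limit 540 → met
8. board of pharmacy inspection 58 days ago vs limit 45 → not met
9. refrigeration temperature log review 82 days ago vs limit 60 → not met
Not met: 6, 8, 9

6, 8, 9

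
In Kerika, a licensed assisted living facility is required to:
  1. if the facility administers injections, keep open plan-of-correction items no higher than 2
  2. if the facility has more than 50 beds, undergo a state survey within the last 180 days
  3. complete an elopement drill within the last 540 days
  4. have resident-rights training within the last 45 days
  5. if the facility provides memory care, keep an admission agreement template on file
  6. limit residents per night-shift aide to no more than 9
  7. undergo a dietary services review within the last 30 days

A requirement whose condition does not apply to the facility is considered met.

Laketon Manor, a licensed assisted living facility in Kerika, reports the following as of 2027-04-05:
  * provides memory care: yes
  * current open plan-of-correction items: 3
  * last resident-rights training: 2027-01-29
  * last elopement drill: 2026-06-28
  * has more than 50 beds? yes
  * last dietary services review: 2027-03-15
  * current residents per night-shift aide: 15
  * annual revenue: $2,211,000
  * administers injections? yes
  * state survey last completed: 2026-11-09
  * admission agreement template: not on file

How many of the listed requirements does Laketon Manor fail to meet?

1. condition 'administers injections' holds; open plan-of-correction items 3 > 2 → not met
2. condition 'has more than 50 beds' holds; state survey 147 days ago vs limit 180 → met
3. elopement drill 281 days ago vs limit 540 → met
4. resident-rights training 66 days ago vs limit 45 → not met
5. condition 'provides memory care' holds; admission agreement template absent → not met
6. residents per night-shift aide 15 > 9 → not met
7. dietary services review 21 days ago vs limit 30 → met
Not met: 4 of 7

4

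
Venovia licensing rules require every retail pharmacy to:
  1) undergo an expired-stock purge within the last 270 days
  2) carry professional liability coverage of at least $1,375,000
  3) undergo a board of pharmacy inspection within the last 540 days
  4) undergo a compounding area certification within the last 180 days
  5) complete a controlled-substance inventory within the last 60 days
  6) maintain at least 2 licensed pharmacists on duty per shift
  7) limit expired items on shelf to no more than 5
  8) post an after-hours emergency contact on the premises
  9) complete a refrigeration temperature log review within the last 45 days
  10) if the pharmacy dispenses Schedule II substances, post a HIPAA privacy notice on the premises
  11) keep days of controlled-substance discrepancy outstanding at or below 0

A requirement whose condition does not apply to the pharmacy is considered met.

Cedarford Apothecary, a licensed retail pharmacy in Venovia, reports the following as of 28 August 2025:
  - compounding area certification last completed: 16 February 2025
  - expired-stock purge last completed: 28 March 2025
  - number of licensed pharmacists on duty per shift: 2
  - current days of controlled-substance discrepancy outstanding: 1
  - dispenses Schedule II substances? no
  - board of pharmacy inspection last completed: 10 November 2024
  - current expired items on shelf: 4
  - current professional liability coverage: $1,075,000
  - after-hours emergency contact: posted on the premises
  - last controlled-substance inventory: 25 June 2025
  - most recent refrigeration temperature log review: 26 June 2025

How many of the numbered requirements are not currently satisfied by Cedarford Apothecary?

1. expired-stock purge 153 days ago vs limit 270 → met
2. professional liability coverage $1,075,000 < $1,375,000 → not met
3. board of pharmacy inspection 291 days ago vs limit 540 → met
4. compounding area certification 193 days ago vs limit 180 → not met
5. controlled-substance inventory 64 days ago vs limit 60 → not met
6. licensed pharmacists on duty per shift 2 ≥ 2 → met
7. expired items on shelf 4 ≤ 5 → met
8. after-hours emergency contact present → met
9. refrigeration temperature log review 63 days ago vs limit 45 → not met
10. condition 'dispenses Schedule II substances' does not hold → requirement n/a → met
11. days of controlled-substance discrepancy outstanding 1 > 0 → not met
Not met: 5 of 11

5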